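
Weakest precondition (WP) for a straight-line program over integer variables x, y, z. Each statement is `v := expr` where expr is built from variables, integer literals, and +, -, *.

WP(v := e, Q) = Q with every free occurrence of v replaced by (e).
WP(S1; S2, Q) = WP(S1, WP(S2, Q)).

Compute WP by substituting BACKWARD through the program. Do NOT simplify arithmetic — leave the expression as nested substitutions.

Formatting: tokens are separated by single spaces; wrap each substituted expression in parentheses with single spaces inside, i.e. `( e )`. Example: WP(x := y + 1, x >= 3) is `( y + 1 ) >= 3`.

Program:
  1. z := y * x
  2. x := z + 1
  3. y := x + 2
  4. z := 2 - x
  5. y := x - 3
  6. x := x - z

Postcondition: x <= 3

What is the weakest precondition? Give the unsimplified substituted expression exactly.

post: x <= 3
stmt 6: x := x - z  -- replace 1 occurrence(s) of x with (x - z)
  => ( x - z ) <= 3
stmt 5: y := x - 3  -- replace 0 occurrence(s) of y with (x - 3)
  => ( x - z ) <= 3
stmt 4: z := 2 - x  -- replace 1 occurrence(s) of z with (2 - x)
  => ( x - ( 2 - x ) ) <= 3
stmt 3: y := x + 2  -- replace 0 occurrence(s) of y with (x + 2)
  => ( x - ( 2 - x ) ) <= 3
stmt 2: x := z + 1  -- replace 2 occurrence(s) of x with (z + 1)
  => ( ( z + 1 ) - ( 2 - ( z + 1 ) ) ) <= 3
stmt 1: z := y * x  -- replace 2 occurrence(s) of z with (y * x)
  => ( ( ( y * x ) + 1 ) - ( 2 - ( ( y * x ) + 1 ) ) ) <= 3

Answer: ( ( ( y * x ) + 1 ) - ( 2 - ( ( y * x ) + 1 ) ) ) <= 3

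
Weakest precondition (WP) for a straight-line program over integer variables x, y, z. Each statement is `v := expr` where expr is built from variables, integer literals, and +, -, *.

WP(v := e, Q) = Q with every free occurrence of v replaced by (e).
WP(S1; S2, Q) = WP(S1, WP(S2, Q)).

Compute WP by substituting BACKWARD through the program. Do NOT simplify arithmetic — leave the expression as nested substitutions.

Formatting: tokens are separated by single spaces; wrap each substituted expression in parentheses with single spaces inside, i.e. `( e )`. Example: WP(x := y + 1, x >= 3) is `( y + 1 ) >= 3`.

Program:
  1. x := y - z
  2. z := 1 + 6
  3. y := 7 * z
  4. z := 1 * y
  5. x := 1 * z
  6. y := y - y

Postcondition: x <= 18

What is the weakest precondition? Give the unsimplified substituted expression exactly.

Answer: ( 1 * ( 1 * ( 7 * ( 1 + 6 ) ) ) ) <= 18

Derivation:
post: x <= 18
stmt 6: y := y - y  -- replace 0 occurrence(s) of y with (y - y)
  => x <= 18
stmt 5: x := 1 * z  -- replace 1 occurrence(s) of x with (1 * z)
  => ( 1 * z ) <= 18
stmt 4: z := 1 * y  -- replace 1 occurrence(s) of z with (1 * y)
  => ( 1 * ( 1 * y ) ) <= 18
stmt 3: y := 7 * z  -- replace 1 occurrence(s) of y with (7 * z)
  => ( 1 * ( 1 * ( 7 * z ) ) ) <= 18
stmt 2: z := 1 + 6  -- replace 1 occurrence(s) of z with (1 + 6)
  => ( 1 * ( 1 * ( 7 * ( 1 + 6 ) ) ) ) <= 18
stmt 1: x := y - z  -- replace 0 occurrence(s) of x with (y - z)
  => ( 1 * ( 1 * ( 7 * ( 1 + 6 ) ) ) ) <= 18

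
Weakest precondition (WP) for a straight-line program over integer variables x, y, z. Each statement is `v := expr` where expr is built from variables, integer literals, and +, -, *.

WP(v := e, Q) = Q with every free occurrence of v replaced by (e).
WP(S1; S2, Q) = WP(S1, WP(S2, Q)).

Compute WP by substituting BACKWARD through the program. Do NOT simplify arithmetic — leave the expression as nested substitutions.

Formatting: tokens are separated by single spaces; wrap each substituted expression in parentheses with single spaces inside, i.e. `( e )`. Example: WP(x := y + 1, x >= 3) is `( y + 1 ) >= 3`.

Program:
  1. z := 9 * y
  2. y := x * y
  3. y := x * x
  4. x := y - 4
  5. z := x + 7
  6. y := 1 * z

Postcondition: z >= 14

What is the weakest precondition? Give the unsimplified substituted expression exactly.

Answer: ( ( ( x * x ) - 4 ) + 7 ) >= 14

Derivation:
post: z >= 14
stmt 6: y := 1 * z  -- replace 0 occurrence(s) of y with (1 * z)
  => z >= 14
stmt 5: z := x + 7  -- replace 1 occurrence(s) of z with (x + 7)
  => ( x + 7 ) >= 14
stmt 4: x := y - 4  -- replace 1 occurrence(s) of x with (y - 4)
  => ( ( y - 4 ) + 7 ) >= 14
stmt 3: y := x * x  -- replace 1 occurrence(s) of y with (x * x)
  => ( ( ( x * x ) - 4 ) + 7 ) >= 14
stmt 2: y := x * y  -- replace 0 occurrence(s) of y with (x * y)
  => ( ( ( x * x ) - 4 ) + 7 ) >= 14
stmt 1: z := 9 * y  -- replace 0 occurrence(s) of z with (9 * y)
  => ( ( ( x * x ) - 4 ) + 7 ) >= 14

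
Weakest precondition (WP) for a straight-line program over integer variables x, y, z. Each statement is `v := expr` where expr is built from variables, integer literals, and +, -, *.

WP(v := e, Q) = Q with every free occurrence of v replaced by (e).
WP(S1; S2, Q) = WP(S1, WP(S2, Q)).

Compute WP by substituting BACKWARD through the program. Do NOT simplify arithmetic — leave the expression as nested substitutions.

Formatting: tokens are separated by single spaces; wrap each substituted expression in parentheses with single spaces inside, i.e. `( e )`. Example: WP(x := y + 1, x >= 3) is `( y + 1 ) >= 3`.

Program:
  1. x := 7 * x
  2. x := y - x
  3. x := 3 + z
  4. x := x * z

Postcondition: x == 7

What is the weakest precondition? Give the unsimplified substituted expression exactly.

post: x == 7
stmt 4: x := x * z  -- replace 1 occurrence(s) of x with (x * z)
  => ( x * z ) == 7
stmt 3: x := 3 + z  -- replace 1 occurrence(s) of x with (3 + z)
  => ( ( 3 + z ) * z ) == 7
stmt 2: x := y - x  -- replace 0 occurrence(s) of x with (y - x)
  => ( ( 3 + z ) * z ) == 7
stmt 1: x := 7 * x  -- replace 0 occurrence(s) of x with (7 * x)
  => ( ( 3 + z ) * z ) == 7

Answer: ( ( 3 + z ) * z ) == 7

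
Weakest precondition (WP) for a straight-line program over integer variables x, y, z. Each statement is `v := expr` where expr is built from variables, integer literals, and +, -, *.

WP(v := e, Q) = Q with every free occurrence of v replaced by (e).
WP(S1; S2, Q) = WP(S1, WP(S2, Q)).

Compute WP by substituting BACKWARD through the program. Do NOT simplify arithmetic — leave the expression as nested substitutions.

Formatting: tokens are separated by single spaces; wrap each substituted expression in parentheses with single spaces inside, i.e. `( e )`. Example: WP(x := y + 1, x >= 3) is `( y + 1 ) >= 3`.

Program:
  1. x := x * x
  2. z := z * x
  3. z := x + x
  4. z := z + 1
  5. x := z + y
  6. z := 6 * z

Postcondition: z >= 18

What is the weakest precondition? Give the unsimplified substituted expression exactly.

Answer: ( 6 * ( ( ( x * x ) + ( x * x ) ) + 1 ) ) >= 18

Derivation:
post: z >= 18
stmt 6: z := 6 * z  -- replace 1 occurrence(s) of z with (6 * z)
  => ( 6 * z ) >= 18
stmt 5: x := z + y  -- replace 0 occurrence(s) of x with (z + y)
  => ( 6 * z ) >= 18
stmt 4: z := z + 1  -- replace 1 occurrence(s) of z with (z + 1)
  => ( 6 * ( z + 1 ) ) >= 18
stmt 3: z := x + x  -- replace 1 occurrence(s) of z with (x + x)
  => ( 6 * ( ( x + x ) + 1 ) ) >= 18
stmt 2: z := z * x  -- replace 0 occurrence(s) of z with (z * x)
  => ( 6 * ( ( x + x ) + 1 ) ) >= 18
stmt 1: x := x * x  -- replace 2 occurrence(s) of x with (x * x)
  => ( 6 * ( ( ( x * x ) + ( x * x ) ) + 1 ) ) >= 18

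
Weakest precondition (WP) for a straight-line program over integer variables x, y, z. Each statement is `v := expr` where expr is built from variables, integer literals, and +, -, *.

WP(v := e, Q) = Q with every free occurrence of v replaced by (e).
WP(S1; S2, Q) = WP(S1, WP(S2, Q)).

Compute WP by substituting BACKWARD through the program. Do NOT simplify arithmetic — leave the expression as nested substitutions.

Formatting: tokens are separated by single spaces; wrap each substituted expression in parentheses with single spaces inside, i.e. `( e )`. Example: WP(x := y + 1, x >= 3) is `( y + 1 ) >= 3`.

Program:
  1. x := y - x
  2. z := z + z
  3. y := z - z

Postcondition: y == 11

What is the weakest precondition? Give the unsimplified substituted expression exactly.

post: y == 11
stmt 3: y := z - z  -- replace 1 occurrence(s) of y with (z - z)
  => ( z - z ) == 11
stmt 2: z := z + z  -- replace 2 occurrence(s) of z with (z + z)
  => ( ( z + z ) - ( z + z ) ) == 11
stmt 1: x := y - x  -- replace 0 occurrence(s) of x with (y - x)
  => ( ( z + z ) - ( z + z ) ) == 11

Answer: ( ( z + z ) - ( z + z ) ) == 11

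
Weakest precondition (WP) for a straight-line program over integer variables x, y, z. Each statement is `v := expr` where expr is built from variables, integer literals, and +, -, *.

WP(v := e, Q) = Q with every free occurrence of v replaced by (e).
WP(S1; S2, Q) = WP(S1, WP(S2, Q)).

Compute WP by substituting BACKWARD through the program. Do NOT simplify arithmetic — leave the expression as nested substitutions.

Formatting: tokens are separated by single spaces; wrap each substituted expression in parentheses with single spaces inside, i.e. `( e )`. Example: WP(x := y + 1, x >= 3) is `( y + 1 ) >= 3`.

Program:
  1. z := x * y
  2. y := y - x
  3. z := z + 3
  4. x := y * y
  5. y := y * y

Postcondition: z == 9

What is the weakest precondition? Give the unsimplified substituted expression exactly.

Answer: ( ( x * y ) + 3 ) == 9

Derivation:
post: z == 9
stmt 5: y := y * y  -- replace 0 occurrence(s) of y with (y * y)
  => z == 9
stmt 4: x := y * y  -- replace 0 occurrence(s) of x with (y * y)
  => z == 9
stmt 3: z := z + 3  -- replace 1 occurrence(s) of z with (z + 3)
  => ( z + 3 ) == 9
stmt 2: y := y - x  -- replace 0 occurrence(s) of y with (y - x)
  => ( z + 3 ) == 9
stmt 1: z := x * y  -- replace 1 occurrence(s) of z with (x * y)
  => ( ( x * y ) + 3 ) == 9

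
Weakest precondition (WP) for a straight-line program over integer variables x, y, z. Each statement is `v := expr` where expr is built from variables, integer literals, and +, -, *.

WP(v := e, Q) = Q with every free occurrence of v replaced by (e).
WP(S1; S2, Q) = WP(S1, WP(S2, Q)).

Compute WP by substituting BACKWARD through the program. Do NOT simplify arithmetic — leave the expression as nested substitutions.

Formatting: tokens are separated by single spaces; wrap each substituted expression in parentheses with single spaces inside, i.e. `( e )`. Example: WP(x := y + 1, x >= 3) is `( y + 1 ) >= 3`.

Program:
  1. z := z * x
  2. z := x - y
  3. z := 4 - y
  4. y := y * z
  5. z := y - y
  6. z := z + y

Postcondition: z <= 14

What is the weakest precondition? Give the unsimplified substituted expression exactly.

Answer: ( ( ( y * ( 4 - y ) ) - ( y * ( 4 - y ) ) ) + ( y * ( 4 - y ) ) ) <= 14

Derivation:
post: z <= 14
stmt 6: z := z + y  -- replace 1 occurrence(s) of z with (z + y)
  => ( z + y ) <= 14
stmt 5: z := y - y  -- replace 1 occurrence(s) of z with (y - y)
  => ( ( y - y ) + y ) <= 14
stmt 4: y := y * z  -- replace 3 occurrence(s) of y with (y * z)
  => ( ( ( y * z ) - ( y * z ) ) + ( y * z ) ) <= 14
stmt 3: z := 4 - y  -- replace 3 occurrence(s) of z with (4 - y)
  => ( ( ( y * ( 4 - y ) ) - ( y * ( 4 - y ) ) ) + ( y * ( 4 - y ) ) ) <= 14
stmt 2: z := x - y  -- replace 0 occurrence(s) of z with (x - y)
  => ( ( ( y * ( 4 - y ) ) - ( y * ( 4 - y ) ) ) + ( y * ( 4 - y ) ) ) <= 14
stmt 1: z := z * x  -- replace 0 occurrence(s) of z with (z * x)
  => ( ( ( y * ( 4 - y ) ) - ( y * ( 4 - y ) ) ) + ( y * ( 4 - y ) ) ) <= 14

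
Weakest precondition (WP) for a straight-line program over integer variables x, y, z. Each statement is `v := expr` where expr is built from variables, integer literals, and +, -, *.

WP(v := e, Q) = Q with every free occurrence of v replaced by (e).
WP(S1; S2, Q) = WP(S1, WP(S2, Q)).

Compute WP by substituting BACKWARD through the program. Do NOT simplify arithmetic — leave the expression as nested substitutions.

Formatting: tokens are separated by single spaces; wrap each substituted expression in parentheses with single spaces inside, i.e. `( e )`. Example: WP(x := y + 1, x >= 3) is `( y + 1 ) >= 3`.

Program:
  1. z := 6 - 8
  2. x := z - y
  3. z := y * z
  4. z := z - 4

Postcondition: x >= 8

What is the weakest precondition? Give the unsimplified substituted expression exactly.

Answer: ( ( 6 - 8 ) - y ) >= 8

Derivation:
post: x >= 8
stmt 4: z := z - 4  -- replace 0 occurrence(s) of z with (z - 4)
  => x >= 8
stmt 3: z := y * z  -- replace 0 occurrence(s) of z with (y * z)
  => x >= 8
stmt 2: x := z - y  -- replace 1 occurrence(s) of x with (z - y)
  => ( z - y ) >= 8
stmt 1: z := 6 - 8  -- replace 1 occurrence(s) of z with (6 - 8)
  => ( ( 6 - 8 ) - y ) >= 8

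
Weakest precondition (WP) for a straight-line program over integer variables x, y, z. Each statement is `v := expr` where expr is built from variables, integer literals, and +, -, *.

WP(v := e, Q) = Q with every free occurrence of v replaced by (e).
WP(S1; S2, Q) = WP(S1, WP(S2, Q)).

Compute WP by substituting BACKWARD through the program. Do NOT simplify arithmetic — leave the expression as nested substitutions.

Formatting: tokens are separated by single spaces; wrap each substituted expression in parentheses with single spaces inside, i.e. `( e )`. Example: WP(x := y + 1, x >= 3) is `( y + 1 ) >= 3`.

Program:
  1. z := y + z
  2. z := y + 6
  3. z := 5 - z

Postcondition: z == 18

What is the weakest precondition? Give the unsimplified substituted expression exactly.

Answer: ( 5 - ( y + 6 ) ) == 18

Derivation:
post: z == 18
stmt 3: z := 5 - z  -- replace 1 occurrence(s) of z with (5 - z)
  => ( 5 - z ) == 18
stmt 2: z := y + 6  -- replace 1 occurrence(s) of z with (y + 6)
  => ( 5 - ( y + 6 ) ) == 18
stmt 1: z := y + z  -- replace 0 occurrence(s) of z with (y + z)
  => ( 5 - ( y + 6 ) ) == 18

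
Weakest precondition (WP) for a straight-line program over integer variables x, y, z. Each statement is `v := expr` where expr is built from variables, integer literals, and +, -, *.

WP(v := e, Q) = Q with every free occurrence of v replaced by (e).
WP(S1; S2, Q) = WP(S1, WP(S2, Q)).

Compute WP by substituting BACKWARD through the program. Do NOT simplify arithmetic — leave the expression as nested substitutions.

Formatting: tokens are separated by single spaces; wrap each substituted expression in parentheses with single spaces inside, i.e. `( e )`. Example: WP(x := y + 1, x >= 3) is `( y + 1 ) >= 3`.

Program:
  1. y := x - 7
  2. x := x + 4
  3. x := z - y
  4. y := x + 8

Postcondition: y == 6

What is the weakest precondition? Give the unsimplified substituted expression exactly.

post: y == 6
stmt 4: y := x + 8  -- replace 1 occurrence(s) of y with (x + 8)
  => ( x + 8 ) == 6
stmt 3: x := z - y  -- replace 1 occurrence(s) of x with (z - y)
  => ( ( z - y ) + 8 ) == 6
stmt 2: x := x + 4  -- replace 0 occurrence(s) of x with (x + 4)
  => ( ( z - y ) + 8 ) == 6
stmt 1: y := x - 7  -- replace 1 occurrence(s) of y with (x - 7)
  => ( ( z - ( x - 7 ) ) + 8 ) == 6

Answer: ( ( z - ( x - 7 ) ) + 8 ) == 6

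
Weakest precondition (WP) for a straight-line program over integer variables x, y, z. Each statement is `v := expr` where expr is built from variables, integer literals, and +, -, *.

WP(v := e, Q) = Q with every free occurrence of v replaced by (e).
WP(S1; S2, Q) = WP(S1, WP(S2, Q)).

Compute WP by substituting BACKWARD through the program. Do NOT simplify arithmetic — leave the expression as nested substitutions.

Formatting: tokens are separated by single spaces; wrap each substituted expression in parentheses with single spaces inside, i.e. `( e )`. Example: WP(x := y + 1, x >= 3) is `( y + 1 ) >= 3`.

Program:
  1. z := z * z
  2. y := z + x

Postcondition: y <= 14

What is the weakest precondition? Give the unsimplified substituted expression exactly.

Answer: ( ( z * z ) + x ) <= 14

Derivation:
post: y <= 14
stmt 2: y := z + x  -- replace 1 occurrence(s) of y with (z + x)
  => ( z + x ) <= 14
stmt 1: z := z * z  -- replace 1 occurrence(s) of z with (z * z)
  => ( ( z * z ) + x ) <= 14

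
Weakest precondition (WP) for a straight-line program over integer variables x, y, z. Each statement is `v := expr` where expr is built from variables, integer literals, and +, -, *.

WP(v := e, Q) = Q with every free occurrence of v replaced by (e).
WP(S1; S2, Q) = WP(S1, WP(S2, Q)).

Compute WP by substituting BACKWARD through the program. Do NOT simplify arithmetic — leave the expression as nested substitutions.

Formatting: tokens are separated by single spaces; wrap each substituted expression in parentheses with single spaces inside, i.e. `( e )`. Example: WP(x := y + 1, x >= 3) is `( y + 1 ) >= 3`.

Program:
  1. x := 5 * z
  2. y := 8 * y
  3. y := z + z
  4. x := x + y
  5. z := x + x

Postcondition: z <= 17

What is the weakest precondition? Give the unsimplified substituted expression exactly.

Answer: ( ( ( 5 * z ) + ( z + z ) ) + ( ( 5 * z ) + ( z + z ) ) ) <= 17

Derivation:
post: z <= 17
stmt 5: z := x + x  -- replace 1 occurrence(s) of z with (x + x)
  => ( x + x ) <= 17
stmt 4: x := x + y  -- replace 2 occurrence(s) of x with (x + y)
  => ( ( x + y ) + ( x + y ) ) <= 17
stmt 3: y := z + z  -- replace 2 occurrence(s) of y with (z + z)
  => ( ( x + ( z + z ) ) + ( x + ( z + z ) ) ) <= 17
stmt 2: y := 8 * y  -- replace 0 occurrence(s) of y with (8 * y)
  => ( ( x + ( z + z ) ) + ( x + ( z + z ) ) ) <= 17
stmt 1: x := 5 * z  -- replace 2 occurrence(s) of x with (5 * z)
  => ( ( ( 5 * z ) + ( z + z ) ) + ( ( 5 * z ) + ( z + z ) ) ) <= 17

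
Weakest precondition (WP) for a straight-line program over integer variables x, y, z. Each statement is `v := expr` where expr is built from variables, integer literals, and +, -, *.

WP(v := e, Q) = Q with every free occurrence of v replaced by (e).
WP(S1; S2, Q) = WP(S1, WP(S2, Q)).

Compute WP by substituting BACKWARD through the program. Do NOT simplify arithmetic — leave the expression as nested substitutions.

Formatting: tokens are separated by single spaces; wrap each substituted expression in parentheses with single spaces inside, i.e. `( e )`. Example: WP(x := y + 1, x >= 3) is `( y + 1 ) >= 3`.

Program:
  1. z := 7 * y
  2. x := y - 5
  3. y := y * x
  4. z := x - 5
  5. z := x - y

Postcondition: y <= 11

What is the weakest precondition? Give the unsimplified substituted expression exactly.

Answer: ( y * ( y - 5 ) ) <= 11

Derivation:
post: y <= 11
stmt 5: z := x - y  -- replace 0 occurrence(s) of z with (x - y)
  => y <= 11
stmt 4: z := x - 5  -- replace 0 occurrence(s) of z with (x - 5)
  => y <= 11
stmt 3: y := y * x  -- replace 1 occurrence(s) of y with (y * x)
  => ( y * x ) <= 11
stmt 2: x := y - 5  -- replace 1 occurrence(s) of x with (y - 5)
  => ( y * ( y - 5 ) ) <= 11
stmt 1: z := 7 * y  -- replace 0 occurrence(s) of z with (7 * y)
  => ( y * ( y - 5 ) ) <= 11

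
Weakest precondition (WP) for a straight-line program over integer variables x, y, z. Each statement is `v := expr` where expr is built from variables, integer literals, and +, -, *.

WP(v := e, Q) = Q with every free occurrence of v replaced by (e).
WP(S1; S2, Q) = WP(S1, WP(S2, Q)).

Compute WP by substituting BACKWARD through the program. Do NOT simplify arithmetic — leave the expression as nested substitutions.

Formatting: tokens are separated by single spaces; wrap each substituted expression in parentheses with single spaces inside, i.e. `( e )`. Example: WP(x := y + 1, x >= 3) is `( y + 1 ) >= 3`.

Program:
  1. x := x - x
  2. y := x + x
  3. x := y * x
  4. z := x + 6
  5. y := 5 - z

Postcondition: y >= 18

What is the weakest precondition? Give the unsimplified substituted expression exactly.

post: y >= 18
stmt 5: y := 5 - z  -- replace 1 occurrence(s) of y with (5 - z)
  => ( 5 - z ) >= 18
stmt 4: z := x + 6  -- replace 1 occurrence(s) of z with (x + 6)
  => ( 5 - ( x + 6 ) ) >= 18
stmt 3: x := y * x  -- replace 1 occurrence(s) of x with (y * x)
  => ( 5 - ( ( y * x ) + 6 ) ) >= 18
stmt 2: y := x + x  -- replace 1 occurrence(s) of y with (x + x)
  => ( 5 - ( ( ( x + x ) * x ) + 6 ) ) >= 18
stmt 1: x := x - x  -- replace 3 occurrence(s) of x with (x - x)
  => ( 5 - ( ( ( ( x - x ) + ( x - x ) ) * ( x - x ) ) + 6 ) ) >= 18

Answer: ( 5 - ( ( ( ( x - x ) + ( x - x ) ) * ( x - x ) ) + 6 ) ) >= 18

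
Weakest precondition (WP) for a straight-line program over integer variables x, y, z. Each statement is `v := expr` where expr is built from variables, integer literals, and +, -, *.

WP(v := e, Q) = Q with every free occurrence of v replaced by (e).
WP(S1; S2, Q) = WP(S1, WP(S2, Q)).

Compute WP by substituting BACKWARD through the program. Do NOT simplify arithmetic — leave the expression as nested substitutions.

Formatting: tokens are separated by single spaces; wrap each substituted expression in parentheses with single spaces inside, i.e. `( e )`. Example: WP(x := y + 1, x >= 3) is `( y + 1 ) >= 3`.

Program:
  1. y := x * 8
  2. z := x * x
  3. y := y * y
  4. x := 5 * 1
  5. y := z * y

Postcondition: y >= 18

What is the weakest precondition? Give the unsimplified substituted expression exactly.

Answer: ( ( x * x ) * ( ( x * 8 ) * ( x * 8 ) ) ) >= 18

Derivation:
post: y >= 18
stmt 5: y := z * y  -- replace 1 occurrence(s) of y with (z * y)
  => ( z * y ) >= 18
stmt 4: x := 5 * 1  -- replace 0 occurrence(s) of x with (5 * 1)
  => ( z * y ) >= 18
stmt 3: y := y * y  -- replace 1 occurrence(s) of y with (y * y)
  => ( z * ( y * y ) ) >= 18
stmt 2: z := x * x  -- replace 1 occurrence(s) of z with (x * x)
  => ( ( x * x ) * ( y * y ) ) >= 18
stmt 1: y := x * 8  -- replace 2 occurrence(s) of y with (x * 8)
  => ( ( x * x ) * ( ( x * 8 ) * ( x * 8 ) ) ) >= 18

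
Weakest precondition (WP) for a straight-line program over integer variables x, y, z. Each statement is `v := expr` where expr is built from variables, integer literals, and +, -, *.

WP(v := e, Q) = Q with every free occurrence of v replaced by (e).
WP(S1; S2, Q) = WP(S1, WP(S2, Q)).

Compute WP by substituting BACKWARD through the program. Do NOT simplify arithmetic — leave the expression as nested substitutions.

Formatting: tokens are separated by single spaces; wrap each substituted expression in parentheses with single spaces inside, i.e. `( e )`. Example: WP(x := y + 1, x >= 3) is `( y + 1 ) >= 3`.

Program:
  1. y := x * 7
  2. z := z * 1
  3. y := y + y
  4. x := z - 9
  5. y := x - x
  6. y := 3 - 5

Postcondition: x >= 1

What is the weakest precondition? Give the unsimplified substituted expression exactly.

Answer: ( ( z * 1 ) - 9 ) >= 1

Derivation:
post: x >= 1
stmt 6: y := 3 - 5  -- replace 0 occurrence(s) of y with (3 - 5)
  => x >= 1
stmt 5: y := x - x  -- replace 0 occurrence(s) of y with (x - x)
  => x >= 1
stmt 4: x := z - 9  -- replace 1 occurrence(s) of x with (z - 9)
  => ( z - 9 ) >= 1
stmt 3: y := y + y  -- replace 0 occurrence(s) of y with (y + y)
  => ( z - 9 ) >= 1
stmt 2: z := z * 1  -- replace 1 occurrence(s) of z with (z * 1)
  => ( ( z * 1 ) - 9 ) >= 1
stmt 1: y := x * 7  -- replace 0 occurrence(s) of y with (x * 7)
  => ( ( z * 1 ) - 9 ) >= 1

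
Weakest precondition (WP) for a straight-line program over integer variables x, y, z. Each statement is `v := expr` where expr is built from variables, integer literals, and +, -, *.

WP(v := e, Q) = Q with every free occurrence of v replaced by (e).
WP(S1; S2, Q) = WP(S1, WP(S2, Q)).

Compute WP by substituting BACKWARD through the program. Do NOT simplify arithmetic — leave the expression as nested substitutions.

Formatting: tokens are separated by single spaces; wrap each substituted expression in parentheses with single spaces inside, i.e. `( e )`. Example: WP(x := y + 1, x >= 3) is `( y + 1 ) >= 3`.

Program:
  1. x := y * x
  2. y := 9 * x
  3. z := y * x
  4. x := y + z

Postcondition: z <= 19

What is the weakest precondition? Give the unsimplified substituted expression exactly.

post: z <= 19
stmt 4: x := y + z  -- replace 0 occurrence(s) of x with (y + z)
  => z <= 19
stmt 3: z := y * x  -- replace 1 occurrence(s) of z with (y * x)
  => ( y * x ) <= 19
stmt 2: y := 9 * x  -- replace 1 occurrence(s) of y with (9 * x)
  => ( ( 9 * x ) * x ) <= 19
stmt 1: x := y * x  -- replace 2 occurrence(s) of x with (y * x)
  => ( ( 9 * ( y * x ) ) * ( y * x ) ) <= 19

Answer: ( ( 9 * ( y * x ) ) * ( y * x ) ) <= 19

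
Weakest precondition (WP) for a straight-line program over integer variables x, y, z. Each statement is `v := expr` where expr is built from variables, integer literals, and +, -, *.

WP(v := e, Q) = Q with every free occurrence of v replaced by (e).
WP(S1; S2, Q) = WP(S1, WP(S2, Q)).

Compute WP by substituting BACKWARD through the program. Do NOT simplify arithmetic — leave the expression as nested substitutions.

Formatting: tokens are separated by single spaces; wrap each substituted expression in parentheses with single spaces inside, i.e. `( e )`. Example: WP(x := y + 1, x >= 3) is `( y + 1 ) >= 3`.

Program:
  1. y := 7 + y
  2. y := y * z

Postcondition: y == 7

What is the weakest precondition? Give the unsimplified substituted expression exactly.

Answer: ( ( 7 + y ) * z ) == 7

Derivation:
post: y == 7
stmt 2: y := y * z  -- replace 1 occurrence(s) of y with (y * z)
  => ( y * z ) == 7
stmt 1: y := 7 + y  -- replace 1 occurrence(s) of y with (7 + y)
  => ( ( 7 + y ) * z ) == 7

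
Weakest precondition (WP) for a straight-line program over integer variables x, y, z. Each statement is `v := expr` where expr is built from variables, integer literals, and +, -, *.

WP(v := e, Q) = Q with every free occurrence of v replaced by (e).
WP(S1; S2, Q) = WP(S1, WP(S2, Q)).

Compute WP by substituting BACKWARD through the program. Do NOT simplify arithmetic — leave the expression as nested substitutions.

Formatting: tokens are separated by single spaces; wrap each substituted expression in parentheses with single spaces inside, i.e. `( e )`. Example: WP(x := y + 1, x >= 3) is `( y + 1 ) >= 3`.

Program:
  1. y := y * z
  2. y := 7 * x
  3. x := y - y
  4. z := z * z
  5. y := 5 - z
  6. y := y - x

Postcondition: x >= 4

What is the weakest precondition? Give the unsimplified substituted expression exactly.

Answer: ( ( 7 * x ) - ( 7 * x ) ) >= 4

Derivation:
post: x >= 4
stmt 6: y := y - x  -- replace 0 occurrence(s) of y with (y - x)
  => x >= 4
stmt 5: y := 5 - z  -- replace 0 occurrence(s) of y with (5 - z)
  => x >= 4
stmt 4: z := z * z  -- replace 0 occurrence(s) of z with (z * z)
  => x >= 4
stmt 3: x := y - y  -- replace 1 occurrence(s) of x with (y - y)
  => ( y - y ) >= 4
stmt 2: y := 7 * x  -- replace 2 occurrence(s) of y with (7 * x)
  => ( ( 7 * x ) - ( 7 * x ) ) >= 4
stmt 1: y := y * z  -- replace 0 occurrence(s) of y with (y * z)
  => ( ( 7 * x ) - ( 7 * x ) ) >= 4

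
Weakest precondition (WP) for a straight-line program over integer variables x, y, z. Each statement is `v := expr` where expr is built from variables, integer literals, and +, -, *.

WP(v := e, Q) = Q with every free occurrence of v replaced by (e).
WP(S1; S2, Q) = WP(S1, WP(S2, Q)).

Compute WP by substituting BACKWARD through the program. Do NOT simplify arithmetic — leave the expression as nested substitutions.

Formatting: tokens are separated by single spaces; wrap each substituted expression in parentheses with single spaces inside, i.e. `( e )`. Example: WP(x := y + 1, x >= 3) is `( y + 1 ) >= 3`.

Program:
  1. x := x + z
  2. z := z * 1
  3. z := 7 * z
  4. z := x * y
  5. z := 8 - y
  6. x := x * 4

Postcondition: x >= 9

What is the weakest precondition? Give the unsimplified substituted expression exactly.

Answer: ( ( x + z ) * 4 ) >= 9

Derivation:
post: x >= 9
stmt 6: x := x * 4  -- replace 1 occurrence(s) of x with (x * 4)
  => ( x * 4 ) >= 9
stmt 5: z := 8 - y  -- replace 0 occurrence(s) of z with (8 - y)
  => ( x * 4 ) >= 9
stmt 4: z := x * y  -- replace 0 occurrence(s) of z with (x * y)
  => ( x * 4 ) >= 9
stmt 3: z := 7 * z  -- replace 0 occurrence(s) of z with (7 * z)
  => ( x * 4 ) >= 9
stmt 2: z := z * 1  -- replace 0 occurrence(s) of z with (z * 1)
  => ( x * 4 ) >= 9
stmt 1: x := x + z  -- replace 1 occurrence(s) of x with (x + z)
  => ( ( x + z ) * 4 ) >= 9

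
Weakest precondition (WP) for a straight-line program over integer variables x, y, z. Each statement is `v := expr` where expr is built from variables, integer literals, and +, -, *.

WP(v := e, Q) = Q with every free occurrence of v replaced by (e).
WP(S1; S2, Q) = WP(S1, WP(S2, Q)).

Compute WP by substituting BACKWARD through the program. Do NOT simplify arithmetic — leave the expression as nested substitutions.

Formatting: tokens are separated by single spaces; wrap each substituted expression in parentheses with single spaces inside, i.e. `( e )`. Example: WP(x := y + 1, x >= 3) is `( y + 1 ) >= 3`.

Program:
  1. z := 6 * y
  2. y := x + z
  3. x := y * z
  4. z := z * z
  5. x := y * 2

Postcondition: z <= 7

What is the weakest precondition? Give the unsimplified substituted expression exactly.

Answer: ( ( 6 * y ) * ( 6 * y ) ) <= 7

Derivation:
post: z <= 7
stmt 5: x := y * 2  -- replace 0 occurrence(s) of x with (y * 2)
  => z <= 7
stmt 4: z := z * z  -- replace 1 occurrence(s) of z with (z * z)
  => ( z * z ) <= 7
stmt 3: x := y * z  -- replace 0 occurrence(s) of x with (y * z)
  => ( z * z ) <= 7
stmt 2: y := x + z  -- replace 0 occurrence(s) of y with (x + z)
  => ( z * z ) <= 7
stmt 1: z := 6 * y  -- replace 2 occurrence(s) of z with (6 * y)
  => ( ( 6 * y ) * ( 6 * y ) ) <= 7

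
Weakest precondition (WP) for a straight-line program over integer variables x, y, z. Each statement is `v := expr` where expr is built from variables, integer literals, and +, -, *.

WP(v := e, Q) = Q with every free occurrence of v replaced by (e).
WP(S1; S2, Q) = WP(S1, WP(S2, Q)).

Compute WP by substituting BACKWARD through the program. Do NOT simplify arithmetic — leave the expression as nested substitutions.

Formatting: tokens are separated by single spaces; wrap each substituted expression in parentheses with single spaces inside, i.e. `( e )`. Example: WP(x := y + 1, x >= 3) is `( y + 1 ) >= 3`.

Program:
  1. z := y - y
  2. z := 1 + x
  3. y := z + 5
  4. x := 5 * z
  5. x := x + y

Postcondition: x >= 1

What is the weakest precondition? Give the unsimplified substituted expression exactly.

Answer: ( ( 5 * ( 1 + x ) ) + ( ( 1 + x ) + 5 ) ) >= 1

Derivation:
post: x >= 1
stmt 5: x := x + y  -- replace 1 occurrence(s) of x with (x + y)
  => ( x + y ) >= 1
stmt 4: x := 5 * z  -- replace 1 occurrence(s) of x with (5 * z)
  => ( ( 5 * z ) + y ) >= 1
stmt 3: y := z + 5  -- replace 1 occurrence(s) of y with (z + 5)
  => ( ( 5 * z ) + ( z + 5 ) ) >= 1
stmt 2: z := 1 + x  -- replace 2 occurrence(s) of z with (1 + x)
  => ( ( 5 * ( 1 + x ) ) + ( ( 1 + x ) + 5 ) ) >= 1
stmt 1: z := y - y  -- replace 0 occurrence(s) of z with (y - y)
  => ( ( 5 * ( 1 + x ) ) + ( ( 1 + x ) + 5 ) ) >= 1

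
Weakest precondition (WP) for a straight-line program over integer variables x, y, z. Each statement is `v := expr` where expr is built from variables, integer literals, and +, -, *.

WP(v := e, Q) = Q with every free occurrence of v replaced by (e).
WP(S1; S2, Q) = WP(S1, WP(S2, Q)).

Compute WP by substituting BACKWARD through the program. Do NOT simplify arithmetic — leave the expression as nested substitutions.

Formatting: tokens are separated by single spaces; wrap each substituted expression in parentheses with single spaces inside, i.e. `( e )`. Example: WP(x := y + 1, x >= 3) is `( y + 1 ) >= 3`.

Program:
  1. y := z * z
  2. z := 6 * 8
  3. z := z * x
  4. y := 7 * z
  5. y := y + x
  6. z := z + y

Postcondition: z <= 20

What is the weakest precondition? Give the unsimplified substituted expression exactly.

Answer: ( ( ( 6 * 8 ) * x ) + ( ( 7 * ( ( 6 * 8 ) * x ) ) + x ) ) <= 20

Derivation:
post: z <= 20
stmt 6: z := z + y  -- replace 1 occurrence(s) of z with (z + y)
  => ( z + y ) <= 20
stmt 5: y := y + x  -- replace 1 occurrence(s) of y with (y + x)
  => ( z + ( y + x ) ) <= 20
stmt 4: y := 7 * z  -- replace 1 occurrence(s) of y with (7 * z)
  => ( z + ( ( 7 * z ) + x ) ) <= 20
stmt 3: z := z * x  -- replace 2 occurrence(s) of z with (z * x)
  => ( ( z * x ) + ( ( 7 * ( z * x ) ) + x ) ) <= 20
stmt 2: z := 6 * 8  -- replace 2 occurrence(s) of z with (6 * 8)
  => ( ( ( 6 * 8 ) * x ) + ( ( 7 * ( ( 6 * 8 ) * x ) ) + x ) ) <= 20
stmt 1: y := z * z  -- replace 0 occurrence(s) of y with (z * z)
  => ( ( ( 6 * 8 ) * x ) + ( ( 7 * ( ( 6 * 8 ) * x ) ) + x ) ) <= 20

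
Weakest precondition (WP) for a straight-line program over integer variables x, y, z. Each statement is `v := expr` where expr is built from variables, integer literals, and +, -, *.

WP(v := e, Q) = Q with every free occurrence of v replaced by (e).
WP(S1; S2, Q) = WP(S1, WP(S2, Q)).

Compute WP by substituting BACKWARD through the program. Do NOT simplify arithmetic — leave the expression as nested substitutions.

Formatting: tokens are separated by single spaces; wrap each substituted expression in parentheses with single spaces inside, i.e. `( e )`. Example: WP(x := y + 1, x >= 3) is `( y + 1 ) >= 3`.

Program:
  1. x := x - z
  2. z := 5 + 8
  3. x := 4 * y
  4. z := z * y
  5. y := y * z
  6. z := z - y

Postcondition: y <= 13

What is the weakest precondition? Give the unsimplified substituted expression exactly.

post: y <= 13
stmt 6: z := z - y  -- replace 0 occurrence(s) of z with (z - y)
  => y <= 13
stmt 5: y := y * z  -- replace 1 occurrence(s) of y with (y * z)
  => ( y * z ) <= 13
stmt 4: z := z * y  -- replace 1 occurrence(s) of z with (z * y)
  => ( y * ( z * y ) ) <= 13
stmt 3: x := 4 * y  -- replace 0 occurrence(s) of x with (4 * y)
  => ( y * ( z * y ) ) <= 13
stmt 2: z := 5 + 8  -- replace 1 occurrence(s) of z with (5 + 8)
  => ( y * ( ( 5 + 8 ) * y ) ) <= 13
stmt 1: x := x - z  -- replace 0 occurrence(s) of x with (x - z)
  => ( y * ( ( 5 + 8 ) * y ) ) <= 13

Answer: ( y * ( ( 5 + 8 ) * y ) ) <= 13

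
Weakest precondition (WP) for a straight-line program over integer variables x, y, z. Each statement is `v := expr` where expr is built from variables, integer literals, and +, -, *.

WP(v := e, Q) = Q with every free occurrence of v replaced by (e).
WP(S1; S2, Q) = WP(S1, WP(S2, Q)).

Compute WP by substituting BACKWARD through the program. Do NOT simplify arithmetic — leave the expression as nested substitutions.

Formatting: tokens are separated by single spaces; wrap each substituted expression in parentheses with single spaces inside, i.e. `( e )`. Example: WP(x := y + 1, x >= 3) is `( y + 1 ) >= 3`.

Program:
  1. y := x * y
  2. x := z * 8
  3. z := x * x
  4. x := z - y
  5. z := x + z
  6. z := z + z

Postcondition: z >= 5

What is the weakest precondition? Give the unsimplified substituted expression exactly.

Answer: ( ( ( ( ( z * 8 ) * ( z * 8 ) ) - ( x * y ) ) + ( ( z * 8 ) * ( z * 8 ) ) ) + ( ( ( ( z * 8 ) * ( z * 8 ) ) - ( x * y ) ) + ( ( z * 8 ) * ( z * 8 ) ) ) ) >= 5

Derivation:
post: z >= 5
stmt 6: z := z + z  -- replace 1 occurrence(s) of z with (z + z)
  => ( z + z ) >= 5
stmt 5: z := x + z  -- replace 2 occurrence(s) of z with (x + z)
  => ( ( x + z ) + ( x + z ) ) >= 5
stmt 4: x := z - y  -- replace 2 occurrence(s) of x with (z - y)
  => ( ( ( z - y ) + z ) + ( ( z - y ) + z ) ) >= 5
stmt 3: z := x * x  -- replace 4 occurrence(s) of z with (x * x)
  => ( ( ( ( x * x ) - y ) + ( x * x ) ) + ( ( ( x * x ) - y ) + ( x * x ) ) ) >= 5
stmt 2: x := z * 8  -- replace 8 occurrence(s) of x with (z * 8)
  => ( ( ( ( ( z * 8 ) * ( z * 8 ) ) - y ) + ( ( z * 8 ) * ( z * 8 ) ) ) + ( ( ( ( z * 8 ) * ( z * 8 ) ) - y ) + ( ( z * 8 ) * ( z * 8 ) ) ) ) >= 5
stmt 1: y := x * y  -- replace 2 occurrence(s) of y with (x * y)
  => ( ( ( ( ( z * 8 ) * ( z * 8 ) ) - ( x * y ) ) + ( ( z * 8 ) * ( z * 8 ) ) ) + ( ( ( ( z * 8 ) * ( z * 8 ) ) - ( x * y ) ) + ( ( z * 8 ) * ( z * 8 ) ) ) ) >= 5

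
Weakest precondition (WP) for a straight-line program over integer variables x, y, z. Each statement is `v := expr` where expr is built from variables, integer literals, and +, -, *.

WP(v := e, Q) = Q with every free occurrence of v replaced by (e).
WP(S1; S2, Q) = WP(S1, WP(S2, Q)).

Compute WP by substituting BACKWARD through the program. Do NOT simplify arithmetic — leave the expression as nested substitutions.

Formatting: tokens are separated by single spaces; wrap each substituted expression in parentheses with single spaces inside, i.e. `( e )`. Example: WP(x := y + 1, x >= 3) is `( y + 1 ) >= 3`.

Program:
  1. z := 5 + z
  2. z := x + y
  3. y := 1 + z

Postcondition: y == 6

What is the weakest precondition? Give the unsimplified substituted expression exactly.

Answer: ( 1 + ( x + y ) ) == 6

Derivation:
post: y == 6
stmt 3: y := 1 + z  -- replace 1 occurrence(s) of y with (1 + z)
  => ( 1 + z ) == 6
stmt 2: z := x + y  -- replace 1 occurrence(s) of z with (x + y)
  => ( 1 + ( x + y ) ) == 6
stmt 1: z := 5 + z  -- replace 0 occurrence(s) of z with (5 + z)
  => ( 1 + ( x + y ) ) == 6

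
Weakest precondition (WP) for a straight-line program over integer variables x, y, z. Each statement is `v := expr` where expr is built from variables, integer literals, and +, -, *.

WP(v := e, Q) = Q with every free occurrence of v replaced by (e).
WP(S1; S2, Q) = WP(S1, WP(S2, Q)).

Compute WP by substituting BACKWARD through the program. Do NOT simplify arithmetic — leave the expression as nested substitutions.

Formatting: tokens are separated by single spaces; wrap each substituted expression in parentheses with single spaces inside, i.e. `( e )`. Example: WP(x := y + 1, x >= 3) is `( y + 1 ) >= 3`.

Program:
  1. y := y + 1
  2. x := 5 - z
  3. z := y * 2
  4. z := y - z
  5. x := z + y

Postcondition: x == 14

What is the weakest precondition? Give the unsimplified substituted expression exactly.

Answer: ( ( ( y + 1 ) - ( ( y + 1 ) * 2 ) ) + ( y + 1 ) ) == 14

Derivation:
post: x == 14
stmt 5: x := z + y  -- replace 1 occurrence(s) of x with (z + y)
  => ( z + y ) == 14
stmt 4: z := y - z  -- replace 1 occurrence(s) of z with (y - z)
  => ( ( y - z ) + y ) == 14
stmt 3: z := y * 2  -- replace 1 occurrence(s) of z with (y * 2)
  => ( ( y - ( y * 2 ) ) + y ) == 14
stmt 2: x := 5 - z  -- replace 0 occurrence(s) of x with (5 - z)
  => ( ( y - ( y * 2 ) ) + y ) == 14
stmt 1: y := y + 1  -- replace 3 occurrence(s) of y with (y + 1)
  => ( ( ( y + 1 ) - ( ( y + 1 ) * 2 ) ) + ( y + 1 ) ) == 14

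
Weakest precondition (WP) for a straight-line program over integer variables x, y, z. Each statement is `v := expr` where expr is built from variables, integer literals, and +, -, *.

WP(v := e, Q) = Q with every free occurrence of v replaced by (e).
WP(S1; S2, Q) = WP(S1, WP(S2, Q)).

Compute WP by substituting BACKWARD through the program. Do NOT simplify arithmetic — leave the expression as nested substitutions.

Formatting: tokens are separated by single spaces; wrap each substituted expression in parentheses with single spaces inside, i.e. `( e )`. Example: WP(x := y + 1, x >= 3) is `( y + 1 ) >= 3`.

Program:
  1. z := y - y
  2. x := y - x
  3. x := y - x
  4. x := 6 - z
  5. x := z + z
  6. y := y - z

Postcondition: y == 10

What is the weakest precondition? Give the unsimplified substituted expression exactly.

Answer: ( y - ( y - y ) ) == 10

Derivation:
post: y == 10
stmt 6: y := y - z  -- replace 1 occurrence(s) of y with (y - z)
  => ( y - z ) == 10
stmt 5: x := z + z  -- replace 0 occurrence(s) of x with (z + z)
  => ( y - z ) == 10
stmt 4: x := 6 - z  -- replace 0 occurrence(s) of x with (6 - z)
  => ( y - z ) == 10
stmt 3: x := y - x  -- replace 0 occurrence(s) of x with (y - x)
  => ( y - z ) == 10
stmt 2: x := y - x  -- replace 0 occurrence(s) of x with (y - x)
  => ( y - z ) == 10
stmt 1: z := y - y  -- replace 1 occurrence(s) of z with (y - y)
  => ( y - ( y - y ) ) == 10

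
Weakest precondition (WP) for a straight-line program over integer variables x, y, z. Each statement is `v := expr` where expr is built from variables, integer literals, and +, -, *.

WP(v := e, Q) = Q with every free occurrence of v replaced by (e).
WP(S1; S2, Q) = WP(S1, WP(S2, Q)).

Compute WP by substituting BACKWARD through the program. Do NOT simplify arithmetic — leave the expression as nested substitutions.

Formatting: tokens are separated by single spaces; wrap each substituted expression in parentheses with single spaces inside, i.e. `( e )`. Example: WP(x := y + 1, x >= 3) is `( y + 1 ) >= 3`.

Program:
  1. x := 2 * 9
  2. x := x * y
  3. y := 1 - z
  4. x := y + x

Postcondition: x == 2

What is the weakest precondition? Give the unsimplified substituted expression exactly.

Answer: ( ( 1 - z ) + ( ( 2 * 9 ) * y ) ) == 2

Derivation:
post: x == 2
stmt 4: x := y + x  -- replace 1 occurrence(s) of x with (y + x)
  => ( y + x ) == 2
stmt 3: y := 1 - z  -- replace 1 occurrence(s) of y with (1 - z)
  => ( ( 1 - z ) + x ) == 2
stmt 2: x := x * y  -- replace 1 occurrence(s) of x with (x * y)
  => ( ( 1 - z ) + ( x * y ) ) == 2
stmt 1: x := 2 * 9  -- replace 1 occurrence(s) of x with (2 * 9)
  => ( ( 1 - z ) + ( ( 2 * 9 ) * y ) ) == 2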